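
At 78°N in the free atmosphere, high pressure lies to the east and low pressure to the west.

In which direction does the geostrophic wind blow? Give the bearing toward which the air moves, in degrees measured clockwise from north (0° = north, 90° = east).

000°

The pressure-gradient force points toward the west (bearing 270°).
Geostrophic balance: in the Northern Hemisphere the Coriolis force deflects motion to the right, so the geostrophic wind blows 90° to the right of the pressure-gradient force (low pressure on the left).
Rotating 270° by 90° clockwise gives 000° — the wind blows toward the north.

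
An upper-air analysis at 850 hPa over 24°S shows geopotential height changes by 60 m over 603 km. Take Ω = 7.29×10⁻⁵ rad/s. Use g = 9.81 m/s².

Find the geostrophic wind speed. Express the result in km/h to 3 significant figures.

59.3 km/h

Coriolis parameter at 24°S:
f = 2Ω sin φ = 2 × 7.29×10⁻⁵ × sin 24° = 5.93×10⁻⁵ s⁻¹
Height gradient: |∂Z/∂n| = 60 m / 603000 m = 9.95×10⁻⁵
On a pressure surface, geostrophic balance gives V_g = (g/f)|∂Z/∂n|:
V_g = 9.81 × 9.95×10⁻⁵ / 5.93×10⁻⁵ = 16.5 m/s
Converting: 16.5 m/s × 3.6 = 59.3 km/h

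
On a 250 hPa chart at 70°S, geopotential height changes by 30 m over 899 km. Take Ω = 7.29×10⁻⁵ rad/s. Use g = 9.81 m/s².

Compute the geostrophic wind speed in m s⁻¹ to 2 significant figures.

2.4 m s⁻¹

Coriolis parameter at 70°S:
f = 2Ω sin φ = 2 × 7.29×10⁻⁵ × sin 70° = 1.37×10⁻⁴ s⁻¹
Height gradient: |∂Z/∂n| = 30 m / 899000 m = 3.34×10⁻⁵
On a pressure surface, geostrophic balance gives V_g = (g/f)|∂Z/∂n|:
V_g = 9.81 × 3.34×10⁻⁵ / 1.37×10⁻⁴ = 2.39 m/s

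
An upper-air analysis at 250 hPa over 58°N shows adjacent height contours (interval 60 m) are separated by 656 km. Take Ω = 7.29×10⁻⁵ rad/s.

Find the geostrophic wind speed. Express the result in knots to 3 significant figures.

Coriolis parameter at 58°N:
f = 2Ω sin φ = 2 × 7.29×10⁻⁵ × sin 58° = 1.24×10⁻⁴ s⁻¹
Height gradient: |∂Z/∂n| = 60 m / 656000 m = 9.15×10⁻⁵
On a pressure surface, geostrophic balance gives V_g = (g/f)|∂Z/∂n|:
V_g = 9.81 × 9.15×10⁻⁵ / 1.24×10⁻⁴ = 7.26 m/s
Converting: 7.26 m/s × 1.944 = 14.1 knots

14.1 knots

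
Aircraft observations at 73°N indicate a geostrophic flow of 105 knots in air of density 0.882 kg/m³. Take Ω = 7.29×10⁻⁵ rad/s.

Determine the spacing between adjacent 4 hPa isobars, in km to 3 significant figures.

Coriolis parameter at 73°N:
f = 2Ω sin φ = 2 × 7.29×10⁻⁵ × sin 73° = 1.39×10⁻⁴ s⁻¹
Wind speed in SI: 105 knots = 54.0 m/s
Geostrophic balance rearranged: |∂P/∂n| = f ρ V_g
|∂P/∂n| = 1.39×10⁻⁴ × 0.882 × 54.0 = 6.64×10⁻³ Pa/m
Isobar spacing: Δn = ΔP/|∂P/∂n| = 400 Pa / 6.64×10⁻³ Pa/m = 60216 m ≈ 60.2 km

60.2 km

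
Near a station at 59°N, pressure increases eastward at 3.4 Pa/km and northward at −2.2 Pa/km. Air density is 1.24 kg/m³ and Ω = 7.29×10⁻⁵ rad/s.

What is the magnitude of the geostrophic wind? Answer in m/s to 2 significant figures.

Coriolis parameter at 59°N:
f = 2Ω sin φ = 2 × 7.29×10⁻⁵ × sin 59° = 1.25×10⁻⁴ s⁻¹
Component geostrophic relations (x east, y north):
u_g = −(1/(fρ)) ∂P/∂y,  v_g = (1/(fρ)) ∂P/∂x
u_g = −(−2.2×10⁻³)/(1.25×10⁻⁴ × 1.24) = 14.2 m/s;  v_g = (3.4×10⁻³)/(1.25×10⁻⁴ × 1.24) = 21.9 m/s
|V_g| = √(u_g² + v_g²) = 26.1 m/s

26 m/s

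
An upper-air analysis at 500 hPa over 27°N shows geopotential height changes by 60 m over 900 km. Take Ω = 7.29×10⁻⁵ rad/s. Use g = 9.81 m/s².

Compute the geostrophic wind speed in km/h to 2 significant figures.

36 km/h

Coriolis parameter at 27°N:
f = 2Ω sin φ = 2 × 7.29×10⁻⁵ × sin 27° = 6.62×10⁻⁵ s⁻¹
Height gradient: |∂Z/∂n| = 60 m / 900000 m = 6.67×10⁻⁵
On a pressure surface, geostrophic balance gives V_g = (g/f)|∂Z/∂n|:
V_g = 9.81 × 6.67×10⁻⁵ / 6.62×10⁻⁵ = 9.88 m/s
Converting: 9.88 m/s × 3.6 = 36 km/h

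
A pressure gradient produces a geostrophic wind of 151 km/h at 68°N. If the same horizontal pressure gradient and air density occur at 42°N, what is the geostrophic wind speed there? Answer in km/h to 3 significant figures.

With the same pressure gradient and density, V_g ∝ 1/f ∝ 1/sin φ.
V₂ = V₁ · sin φ₁ / sin φ₂ = 151 × sin 68° / sin 42°
V₂ = 151 × 0.9272/0.6691 = 209 km/h

209 km/h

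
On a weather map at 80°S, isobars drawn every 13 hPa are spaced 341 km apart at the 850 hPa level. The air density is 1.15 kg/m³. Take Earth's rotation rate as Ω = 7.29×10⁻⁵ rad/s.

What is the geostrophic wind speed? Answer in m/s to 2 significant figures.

Coriolis parameter at 80°S:
f = 2Ω sin φ = 2 × 7.29×10⁻⁵ × sin 80° = 1.44×10⁻⁴ s⁻¹
Pressure gradient: |∂P/∂n| = 1300 Pa / 341000 m = 3.81×10⁻³ Pa/m
Geostrophic balance (pressure-gradient force = Coriolis force):
V_g = (1/(fρ)) |∂P/∂n| = 3.81×10⁻³ / (1.44×10⁻⁴ × 1.15) = 23.1 m/s

23 m/s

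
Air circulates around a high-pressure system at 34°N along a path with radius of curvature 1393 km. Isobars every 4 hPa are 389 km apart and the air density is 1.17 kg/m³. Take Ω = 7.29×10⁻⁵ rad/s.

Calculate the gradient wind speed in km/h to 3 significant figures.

43.4 km/h

Coriolis parameter at 34°N:
f = 2Ω sin φ = 2 × 7.29×10⁻⁵ × sin 34° = 8.15×10⁻⁵ s⁻¹
Pressure gradient: |∂P/∂n| = 400 Pa / 389000 m = 1.03×10⁻³ Pa/m
Geostrophic speed: V_g = |∂P/∂n|/(fρ) = 1.03×10⁻³/(8.15×10⁻⁵ × 1.17) = 10.8 m/s
Around a high, pressure-gradient force acts outward with centrifugal, so Coriolis balances both:
fV = (1/ρ)|∂P/∂n| + V²/R  →  V² − fR·V + fR·V_g = 0
With fR = 8.15×10⁻⁵ × 1393×10³ m = 114 m/s:
V = [fR − √((fR)² − 4 fR V_g)]/2 = [114 − √(114² − 4×114×10.8)]/2 = 12.1 m/s
Supergeostrophic (V > V_g = 10.8 m/s), as expected around a high.
Converting: 12.1 m/s × 3.6 = 43.4 km/h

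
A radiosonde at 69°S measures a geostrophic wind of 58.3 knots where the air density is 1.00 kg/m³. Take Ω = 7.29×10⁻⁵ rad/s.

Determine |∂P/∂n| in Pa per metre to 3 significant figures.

4.08×10⁻³ Pa/m

Coriolis parameter at 69°S:
f = 2Ω sin φ = 2 × 7.29×10⁻⁵ × sin 69° = 1.36×10⁻⁴ s⁻¹
Wind speed in SI: 58.3 knots = 30.0 m/s
Geostrophic balance rearranged: |∂P/∂n| = f ρ V_g
|∂P/∂n| = 1.36×10⁻⁴ × 1.00 × 30.0 = 4.08×10⁻³ Pa/m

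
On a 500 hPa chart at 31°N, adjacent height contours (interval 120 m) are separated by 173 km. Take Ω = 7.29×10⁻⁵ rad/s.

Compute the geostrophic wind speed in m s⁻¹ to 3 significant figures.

Coriolis parameter at 31°N:
f = 2Ω sin φ = 2 × 7.29×10⁻⁵ × sin 31° = 7.51×10⁻⁵ s⁻¹
Height gradient: |∂Z/∂n| = 120 m / 173000 m = 6.94×10⁻⁴
On a pressure surface, geostrophic balance gives V_g = (g/f)|∂Z/∂n|:
V_g = 9.81 × 6.94×10⁻⁴ / 7.51×10⁻⁵ = 90.6 m/s

90.6 m s⁻¹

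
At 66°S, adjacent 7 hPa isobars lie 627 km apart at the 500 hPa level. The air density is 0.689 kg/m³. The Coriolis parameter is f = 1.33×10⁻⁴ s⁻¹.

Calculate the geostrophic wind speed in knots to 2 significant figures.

24 knots

Pressure gradient: |∂P/∂n| = 700 Pa / 627000 m = 1.12×10⁻³ Pa/m
Geostrophic balance (pressure-gradient force = Coriolis force):
V_g = (1/(fρ)) |∂P/∂n| = 1.12×10⁻³ / (1.33×10⁻⁴ × 0.689) = 12.2 m/s
Converting: 12.2 m/s × 1.944 = 24 knots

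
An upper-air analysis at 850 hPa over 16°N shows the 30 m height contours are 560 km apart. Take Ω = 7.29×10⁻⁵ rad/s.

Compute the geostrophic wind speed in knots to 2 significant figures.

Coriolis parameter at 16°N:
f = 2Ω sin φ = 2 × 7.29×10⁻⁵ × sin 16° = 4.02×10⁻⁵ s⁻¹
Height gradient: |∂Z/∂n| = 30 m / 560000 m = 5.36×10⁻⁵
On a pressure surface, geostrophic balance gives V_g = (g/f)|∂Z/∂n|:
V_g = 9.81 × 5.36×10⁻⁵ / 4.02×10⁻⁵ = 13.1 m/s
Converting: 13.1 m/s × 1.944 = 25 knots

25 knots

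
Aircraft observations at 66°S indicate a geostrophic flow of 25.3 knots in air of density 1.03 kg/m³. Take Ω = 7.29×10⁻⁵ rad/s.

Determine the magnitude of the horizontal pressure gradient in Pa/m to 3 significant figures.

Coriolis parameter at 66°S:
f = 2Ω sin φ = 2 × 7.29×10⁻⁵ × sin 66° = 1.33×10⁻⁴ s⁻¹
Wind speed in SI: 25.3 knots = 13.0 m/s
Geostrophic balance rearranged: |∂P/∂n| = f ρ V_g
|∂P/∂n| = 1.33×10⁻⁴ × 1.03 × 13.0 = 1.79×10⁻³ Pa/m

1.79×10⁻³ Pa/m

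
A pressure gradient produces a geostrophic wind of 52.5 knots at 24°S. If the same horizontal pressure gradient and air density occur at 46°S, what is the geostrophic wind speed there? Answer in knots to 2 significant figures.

With the same pressure gradient and density, V_g ∝ 1/f ∝ 1/sin φ.
V₂ = V₁ · sin φ₁ / sin φ₂ = 52.5 × sin 24° / sin 46°
V₂ = 52.5 × 0.4067/0.7193 = 30 knots

30 knots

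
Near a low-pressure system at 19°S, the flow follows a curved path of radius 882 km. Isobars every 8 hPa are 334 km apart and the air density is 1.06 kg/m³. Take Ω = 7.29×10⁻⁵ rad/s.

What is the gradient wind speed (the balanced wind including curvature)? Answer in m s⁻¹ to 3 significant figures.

28.4 m s⁻¹

Coriolis parameter at 19°S:
f = 2Ω sin φ = 2 × 7.29×10⁻⁵ × sin 19° = 4.75×10⁻⁵ s⁻¹
Pressure gradient: |∂P/∂n| = 800 Pa / 334000 m = 2.40×10⁻³ Pa/m
Geostrophic speed: V_g = |∂P/∂n|/(fρ) = 2.40×10⁻³/(4.75×10⁻⁵ × 1.06) = 47.6 m/s
Around a low, centrifugal force acts outward with Coriolis, so pressure-gradient force balances both:
(1/ρ)|∂P/∂n| = fV + V²/R  →  V² + fR·V − fR·V_g = 0
With fR = 4.75×10⁻⁵ × 882×10³ m = 41.9 m/s:
V = [−fR + √((fR)² + 4 fR V_g)]/2 = [−41.9 + √(41.9² + 4×41.9×47.6)]/2 = 28.4 m/s
Subgeostrophic (V < V_g = 47.6 m/s), as expected around a low.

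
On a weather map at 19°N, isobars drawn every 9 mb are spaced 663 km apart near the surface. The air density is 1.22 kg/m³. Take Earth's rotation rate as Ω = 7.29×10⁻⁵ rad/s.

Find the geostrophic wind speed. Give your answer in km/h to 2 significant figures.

Coriolis parameter at 19°N:
f = 2Ω sin φ = 2 × 7.29×10⁻⁵ × sin 19° = 4.75×10⁻⁵ s⁻¹
Pressure gradient: |∂P/∂n| = 900 Pa / 663000 m = 1.36×10⁻³ Pa/m
Geostrophic balance (pressure-gradient force = Coriolis force):
V_g = (1/(fρ)) |∂P/∂n| = 1.36×10⁻³ / (4.75×10⁻⁵ × 1.22) = 23.4 m/s
Converting: 23.4 m/s × 3.6 = 84 km/h

84 km/h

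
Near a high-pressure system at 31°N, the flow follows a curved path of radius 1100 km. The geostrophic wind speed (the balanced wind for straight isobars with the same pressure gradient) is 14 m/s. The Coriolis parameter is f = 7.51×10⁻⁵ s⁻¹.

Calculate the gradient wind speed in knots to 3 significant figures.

Around a high, pressure-gradient force acts outward with centrifugal, so Coriolis balances both:
fV = (1/ρ)|∂P/∂n| + V²/R  →  V² − fR·V + fR·V_g = 0
With fR = 7.51×10⁻⁵ × 1100×10³ m = 82.6 m/s:
V = [fR − √((fR)² − 4 fR V_g)]/2 = [82.6 − √(82.6² − 4×82.6×14)]/2 = 17.9 m/s
Supergeostrophic (V > V_g = 14 m/s), as expected around a high.
Converting: 17.9 m/s × 1.944 = 34.7 knots

34.7 knots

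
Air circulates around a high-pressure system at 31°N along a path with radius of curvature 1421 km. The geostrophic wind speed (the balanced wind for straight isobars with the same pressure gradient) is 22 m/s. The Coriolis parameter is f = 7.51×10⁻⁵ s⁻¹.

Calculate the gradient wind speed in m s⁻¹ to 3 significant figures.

31.0 m s⁻¹

Around a high, pressure-gradient force acts outward with centrifugal, so Coriolis balances both:
fV = (1/ρ)|∂P/∂n| + V²/R  →  V² − fR·V + fR·V_g = 0
With fR = 7.51×10⁻⁵ × 1421×10³ m = 107 m/s:
V = [fR − √((fR)² − 4 fR V_g)]/2 = [107 − √(107² − 4×107×22)]/2 = 31 m/s
Supergeostrophic (V > V_g = 22 m/s), as expected around a high.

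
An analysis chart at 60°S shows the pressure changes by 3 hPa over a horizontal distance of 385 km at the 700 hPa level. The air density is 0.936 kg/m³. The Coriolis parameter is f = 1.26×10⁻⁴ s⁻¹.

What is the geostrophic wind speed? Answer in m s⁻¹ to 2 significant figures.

6.6 m s⁻¹

Pressure gradient: |∂P/∂n| = 300 Pa / 385000 m = 7.79×10⁻⁴ Pa/m
Geostrophic balance (pressure-gradient force = Coriolis force):
V_g = (1/(fρ)) |∂P/∂n| = 7.79×10⁻⁴ / (1.26×10⁻⁴ × 0.936) = 6.61 m/s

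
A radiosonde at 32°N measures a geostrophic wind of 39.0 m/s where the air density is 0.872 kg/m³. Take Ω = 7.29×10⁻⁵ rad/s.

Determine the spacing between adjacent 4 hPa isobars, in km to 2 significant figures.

Coriolis parameter at 32°N:
f = 2Ω sin φ = 2 × 7.29×10⁻⁵ × sin 32° = 7.73×10⁻⁵ s⁻¹
Geostrophic balance rearranged: |∂P/∂n| = f ρ V_g
|∂P/∂n| = 7.73×10⁻⁵ × 0.872 × 39.0 = 2.63×10⁻³ Pa/m
Isobar spacing: Δn = ΔP/|∂P/∂n| = 400 Pa / 2.63×10⁻³ Pa/m = 152234 m ≈ 150 km

150 km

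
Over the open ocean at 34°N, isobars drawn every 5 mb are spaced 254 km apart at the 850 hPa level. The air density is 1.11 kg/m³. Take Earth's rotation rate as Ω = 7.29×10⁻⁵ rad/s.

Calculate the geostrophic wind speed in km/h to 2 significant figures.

Coriolis parameter at 34°N:
f = 2Ω sin φ = 2 × 7.29×10⁻⁵ × sin 34° = 8.15×10⁻⁵ s⁻¹
Pressure gradient: |∂P/∂n| = 500 Pa / 254000 m = 1.97×10⁻³ Pa/m
Geostrophic balance (pressure-gradient force = Coriolis force):
V_g = (1/(fρ)) |∂P/∂n| = 1.97×10⁻³ / (8.15×10⁻⁵ × 1.11) = 21.8 m/s
Converting: 21.8 m/s × 3.6 = 78 km/h

78 km/h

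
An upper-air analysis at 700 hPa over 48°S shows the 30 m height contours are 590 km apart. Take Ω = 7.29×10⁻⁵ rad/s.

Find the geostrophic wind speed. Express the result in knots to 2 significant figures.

8.9 knots

Coriolis parameter at 48°S:
f = 2Ω sin φ = 2 × 7.29×10⁻⁵ × sin 48° = 1.08×10⁻⁴ s⁻¹
Height gradient: |∂Z/∂n| = 30 m / 590000 m = 5.08×10⁻⁵
On a pressure surface, geostrophic balance gives V_g = (g/f)|∂Z/∂n|:
V_g = 9.81 × 5.08×10⁻⁵ / 1.08×10⁻⁴ = 4.60 m/s
Converting: 4.60 m/s × 1.944 = 8.9 knots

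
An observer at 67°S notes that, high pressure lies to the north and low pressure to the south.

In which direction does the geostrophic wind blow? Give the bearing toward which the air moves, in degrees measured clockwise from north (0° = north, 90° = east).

090°

The pressure-gradient force points toward the south (bearing 180°).
Geostrophic balance: in the Southern Hemisphere the Coriolis force deflects motion to the left, so the geostrophic wind blows 90° to the left of the pressure-gradient force (low pressure on the right).
Rotating 180° by 90° counterclockwise gives 090° — the wind blows toward the east.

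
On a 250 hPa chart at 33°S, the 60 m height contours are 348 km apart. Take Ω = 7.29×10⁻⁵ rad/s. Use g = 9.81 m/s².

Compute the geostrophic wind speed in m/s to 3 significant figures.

Coriolis parameter at 33°S:
f = 2Ω sin φ = 2 × 7.29×10⁻⁵ × sin 33° = 7.94×10⁻⁵ s⁻¹
Height gradient: |∂Z/∂n| = 60 m / 348000 m = 1.72×10⁻⁴
On a pressure surface, geostrophic balance gives V_g = (g/f)|∂Z/∂n|:
V_g = 9.81 × 1.72×10⁻⁴ / 7.94×10⁻⁵ = 21.3 m/s

21.3 m/s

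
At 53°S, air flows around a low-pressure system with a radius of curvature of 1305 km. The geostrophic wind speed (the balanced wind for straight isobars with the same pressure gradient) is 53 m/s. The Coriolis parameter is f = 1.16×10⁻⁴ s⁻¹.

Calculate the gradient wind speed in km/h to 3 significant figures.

Around a low, centrifugal force acts outward with Coriolis, so pressure-gradient force balances both:
(1/ρ)|∂P/∂n| = fV + V²/R  →  V² + fR·V − fR·V_g = 0
With fR = 1.16×10⁻⁴ × 1305×10³ m = 151 m/s:
V = [−fR + √((fR)² + 4 fR V_g)]/2 = [−151 + √(151² + 4×151×53)]/2 = 41.6 m/s
Subgeostrophic (V < V_g = 53 m/s), as expected around a low.
Converting: 41.6 m/s × 3.6 = 150 km/h

150 km/h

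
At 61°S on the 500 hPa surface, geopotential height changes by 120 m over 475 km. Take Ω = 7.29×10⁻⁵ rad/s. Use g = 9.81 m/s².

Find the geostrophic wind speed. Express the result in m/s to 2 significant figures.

Coriolis parameter at 61°S:
f = 2Ω sin φ = 2 × 7.29×10⁻⁵ × sin 61° = 1.28×10⁻⁴ s⁻¹
Height gradient: |∂Z/∂n| = 120 m / 475000 m = 2.53×10⁻⁴
On a pressure surface, geostrophic balance gives V_g = (g/f)|∂Z/∂n|:
V_g = 9.81 × 2.53×10⁻⁴ / 1.28×10⁻⁴ = 19.4 m/s

19 m/s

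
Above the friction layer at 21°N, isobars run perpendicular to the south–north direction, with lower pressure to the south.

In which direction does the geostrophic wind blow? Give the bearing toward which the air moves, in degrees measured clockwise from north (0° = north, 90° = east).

270°

The pressure-gradient force points toward the south (bearing 180°).
Geostrophic balance: in the Northern Hemisphere the Coriolis force deflects motion to the right, so the geostrophic wind blows 90° to the right of the pressure-gradient force (low pressure on the left).
Rotating 180° by 90° clockwise gives 270° — the wind blows toward the west.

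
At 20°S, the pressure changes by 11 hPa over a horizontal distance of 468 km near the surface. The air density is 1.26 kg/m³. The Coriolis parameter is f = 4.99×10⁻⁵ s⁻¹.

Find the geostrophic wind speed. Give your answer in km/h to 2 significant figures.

130 km/h

Pressure gradient: |∂P/∂n| = 1100 Pa / 468000 m = 2.35×10⁻³ Pa/m
Geostrophic balance (pressure-gradient force = Coriolis force):
V_g = (1/(fρ)) |∂P/∂n| = 2.35×10⁻³ / (4.99×10⁻⁵ × 1.26) = 37.4 m/s
Converting: 37.4 m/s × 3.6 = 130 km/h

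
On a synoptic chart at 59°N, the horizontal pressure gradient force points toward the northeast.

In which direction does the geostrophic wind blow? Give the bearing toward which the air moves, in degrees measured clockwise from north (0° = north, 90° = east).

135°

The pressure-gradient force points toward the northeast (bearing 045°).
Geostrophic balance: in the Northern Hemisphere the Coriolis force deflects motion to the right, so the geostrophic wind blows 90° to the right of the pressure-gradient force (low pressure on the left).
Rotating 045° by 90° clockwise gives 135° — the wind blows toward the southeast.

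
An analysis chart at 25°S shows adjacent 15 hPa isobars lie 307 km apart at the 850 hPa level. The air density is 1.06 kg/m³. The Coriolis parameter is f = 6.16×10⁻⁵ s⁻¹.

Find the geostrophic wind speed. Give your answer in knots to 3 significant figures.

Pressure gradient: |∂P/∂n| = 1500 Pa / 307000 m = 4.89×10⁻³ Pa/m
Geostrophic balance (pressure-gradient force = Coriolis force):
V_g = (1/(fρ)) |∂P/∂n| = 4.89×10⁻³ / (6.16×10⁻⁵ × 1.06) = 74.8 m/s
Converting: 74.8 m/s × 1.944 = 145 knots

145 knots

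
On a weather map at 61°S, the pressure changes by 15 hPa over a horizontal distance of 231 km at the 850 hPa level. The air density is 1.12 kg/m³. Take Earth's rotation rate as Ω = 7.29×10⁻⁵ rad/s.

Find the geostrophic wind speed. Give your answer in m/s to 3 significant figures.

Coriolis parameter at 61°S:
f = 2Ω sin φ = 2 × 7.29×10⁻⁵ × sin 61° = 1.28×10⁻⁴ s⁻¹
Pressure gradient: |∂P/∂n| = 1500 Pa / 231000 m = 6.49×10⁻³ Pa/m
Geostrophic balance (pressure-gradient force = Coriolis force):
V_g = (1/(fρ)) |∂P/∂n| = 6.49×10⁻³ / (1.28×10⁻⁴ × 1.12) = 45.5 m/s

45.5 m/s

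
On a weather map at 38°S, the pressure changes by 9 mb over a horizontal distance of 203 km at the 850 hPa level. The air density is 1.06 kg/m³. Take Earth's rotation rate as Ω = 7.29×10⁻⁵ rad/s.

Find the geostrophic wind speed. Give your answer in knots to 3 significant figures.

90.6 knots

Coriolis parameter at 38°S:
f = 2Ω sin φ = 2 × 7.29×10⁻⁵ × sin 38° = 8.98×10⁻⁵ s⁻¹
Pressure gradient: |∂P/∂n| = 900 Pa / 203000 m = 4.43×10⁻³ Pa/m
Geostrophic balance (pressure-gradient force = Coriolis force):
V_g = (1/(fρ)) |∂P/∂n| = 4.43×10⁻³ / (8.98×10⁻⁵ × 1.06) = 46.6 m/s
Converting: 46.6 m/s × 1.944 = 90.6 knots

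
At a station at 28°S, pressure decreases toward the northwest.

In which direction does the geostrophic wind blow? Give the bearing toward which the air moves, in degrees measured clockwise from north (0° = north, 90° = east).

The pressure-gradient force points toward the northwest (bearing 315°).
Geostrophic balance: in the Southern Hemisphere the Coriolis force deflects motion to the left, so the geostrophic wind blows 90° to the left of the pressure-gradient force (low pressure on the right).
Rotating 315° by 90° counterclockwise gives 225° — the wind blows toward the southwest.

225°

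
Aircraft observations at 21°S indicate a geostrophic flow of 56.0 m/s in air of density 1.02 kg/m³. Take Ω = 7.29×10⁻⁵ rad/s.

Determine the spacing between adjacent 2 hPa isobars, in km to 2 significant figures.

67 km

Coriolis parameter at 21°S:
f = 2Ω sin φ = 2 × 7.29×10⁻⁵ × sin 21° = 5.23×10⁻⁵ s⁻¹
Geostrophic balance rearranged: |∂P/∂n| = f ρ V_g
|∂P/∂n| = 5.23×10⁻⁵ × 1.02 × 56.0 = 2.98×10⁻³ Pa/m
Isobar spacing: Δn = ΔP/|∂P/∂n| = 200 Pa / 2.98×10⁻³ Pa/m = 67012 m ≈ 67 km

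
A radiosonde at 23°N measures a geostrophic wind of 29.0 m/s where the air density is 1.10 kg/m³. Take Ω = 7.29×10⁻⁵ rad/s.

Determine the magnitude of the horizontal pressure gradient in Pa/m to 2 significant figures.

Coriolis parameter at 23°N:
f = 2Ω sin φ = 2 × 7.29×10⁻⁵ × sin 23° = 5.70×10⁻⁵ s⁻¹
Geostrophic balance rearranged: |∂P/∂n| = f ρ V_g
|∂P/∂n| = 5.70×10⁻⁵ × 1.10 × 29.0 = 1.82×10⁻³ Pa/m

1.8×10⁻³ Pa/m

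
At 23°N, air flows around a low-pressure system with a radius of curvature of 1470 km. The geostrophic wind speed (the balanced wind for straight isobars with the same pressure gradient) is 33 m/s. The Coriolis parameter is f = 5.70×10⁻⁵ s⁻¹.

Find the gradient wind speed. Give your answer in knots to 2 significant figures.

49 knots

Around a low, centrifugal force acts outward with Coriolis, so pressure-gradient force balances both:
(1/ρ)|∂P/∂n| = fV + V²/R  →  V² + fR·V − fR·V_g = 0
With fR = 5.70×10⁻⁵ × 1470×10³ m = 83.8 m/s:
V = [−fR + √((fR)² + 4 fR V_g)]/2 = [−83.8 + √(83.8² + 4×83.8×33)]/2 = 25.3 m/s
Subgeostrophic (V < V_g = 33 m/s), as expected around a low.
Converting: 25.3 m/s × 1.944 = 49 knots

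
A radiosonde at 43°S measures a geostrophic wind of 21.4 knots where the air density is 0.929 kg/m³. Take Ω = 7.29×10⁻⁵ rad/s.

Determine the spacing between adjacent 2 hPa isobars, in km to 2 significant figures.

200 km

Coriolis parameter at 43°S:
f = 2Ω sin φ = 2 × 7.29×10⁻⁵ × sin 43° = 9.94×10⁻⁵ s⁻¹
Wind speed in SI: 21.4 knots = 11.0 m/s
Geostrophic balance rearranged: |∂P/∂n| = f ρ V_g
|∂P/∂n| = 9.94×10⁻⁵ × 0.929 × 11.0 = 1.02×10⁻³ Pa/m
Isobar spacing: Δn = ΔP/|∂P/∂n| = 200 Pa / 1.02×10⁻³ Pa/m = 196662 m ≈ 200 km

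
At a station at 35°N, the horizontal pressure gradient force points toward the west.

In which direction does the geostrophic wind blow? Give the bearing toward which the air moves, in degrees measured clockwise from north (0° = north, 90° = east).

The pressure-gradient force points toward the west (bearing 270°).
Geostrophic balance: in the Northern Hemisphere the Coriolis force deflects motion to the right, so the geostrophic wind blows 90° to the right of the pressure-gradient force (low pressure on the left).
Rotating 270° by 90° clockwise gives 000° — the wind blows toward the north.

000°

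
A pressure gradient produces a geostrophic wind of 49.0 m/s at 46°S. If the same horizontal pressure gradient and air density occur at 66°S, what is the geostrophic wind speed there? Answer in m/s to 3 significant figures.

With the same pressure gradient and density, V_g ∝ 1/f ∝ 1/sin φ.
V₂ = V₁ · sin φ₁ / sin φ₂ = 49.0 × sin 46° / sin 66°
V₂ = 49.0 × 0.7193/0.9135 = 38.6 m/s

38.6 m/s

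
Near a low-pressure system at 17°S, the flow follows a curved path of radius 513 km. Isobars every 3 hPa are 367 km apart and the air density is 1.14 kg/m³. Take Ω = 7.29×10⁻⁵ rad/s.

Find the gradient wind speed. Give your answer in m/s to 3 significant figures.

Coriolis parameter at 17°S:
f = 2Ω sin φ = 2 × 7.29×10⁻⁵ × sin 17° = 4.26×10⁻⁵ s⁻¹
Pressure gradient: |∂P/∂n| = 300 Pa / 367000 m = 8.17×10⁻⁴ Pa/m
Geostrophic speed: V_g = |∂P/∂n|/(fρ) = 8.17×10⁻⁴/(4.26×10⁻⁵ × 1.14) = 16.8 m/s
Around a low, centrifugal force acts outward with Coriolis, so pressure-gradient force balances both:
(1/ρ)|∂P/∂n| = fV + V²/R  →  V² + fR·V − fR·V_g = 0
With fR = 4.26×10⁻⁵ × 513×10³ m = 21.9 m/s:
V = [−fR + √((fR)² + 4 fR V_g)]/2 = [−21.9 + √(21.9² + 4×21.9×16.8)]/2 = 11.1 m/s
Subgeostrophic (V < V_g = 16.8 m/s), as expected around a low.

11.1 m/s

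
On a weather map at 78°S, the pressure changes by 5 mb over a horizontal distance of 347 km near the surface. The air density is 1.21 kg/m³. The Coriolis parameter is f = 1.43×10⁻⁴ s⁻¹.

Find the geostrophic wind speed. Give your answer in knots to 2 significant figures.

Pressure gradient: |∂P/∂n| = 500 Pa / 347000 m = 1.44×10⁻³ Pa/m
Geostrophic balance (pressure-gradient force = Coriolis force):
V_g = (1/(fρ)) |∂P/∂n| = 1.44×10⁻³ / (1.43×10⁻⁴ × 1.21) = 8.33 m/s
Converting: 8.33 m/s × 1.944 = 16 knots

16 knots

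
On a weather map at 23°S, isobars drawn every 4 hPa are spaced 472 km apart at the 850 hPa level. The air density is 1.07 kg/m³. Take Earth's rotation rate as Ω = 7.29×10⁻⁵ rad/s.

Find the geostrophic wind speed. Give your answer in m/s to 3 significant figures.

13.9 m/s

Coriolis parameter at 23°S:
f = 2Ω sin φ = 2 × 7.29×10⁻⁵ × sin 23° = 5.70×10⁻⁵ s⁻¹
Pressure gradient: |∂P/∂n| = 400 Pa / 472000 m = 8.47×10⁻⁴ Pa/m
Geostrophic balance (pressure-gradient force = Coriolis force):
V_g = (1/(fρ)) |∂P/∂n| = 8.47×10⁻⁴ / (5.70×10⁻⁵ × 1.07) = 13.9 m/s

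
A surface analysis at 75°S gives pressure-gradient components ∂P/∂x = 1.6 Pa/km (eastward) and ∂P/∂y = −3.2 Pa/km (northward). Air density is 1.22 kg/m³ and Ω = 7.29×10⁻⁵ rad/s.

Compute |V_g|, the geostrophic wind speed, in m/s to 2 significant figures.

21 m/s

Coriolis parameter at 75°S:
f = 2Ω sin φ = 2 × 7.29×10⁻⁵ × sin 75° = 1.41×10⁻⁴ s⁻¹
In the Southern Hemisphere f is negative: f = −1.41×10⁻⁴ s⁻¹.
Component geostrophic relations (x east, y north):
u_g = −(1/(fρ)) ∂P/∂y,  v_g = (1/(fρ)) ∂P/∂x
u_g = −(−3.2×10⁻³)/(−1.41×10⁻⁴ × 1.22) = −18.6 m/s;  v_g = (1.6×10⁻³)/(−1.41×10⁻⁴ × 1.22) = −9.31 m/s
|V_g| = √(u_g² + v_g²) = 20.8 m/s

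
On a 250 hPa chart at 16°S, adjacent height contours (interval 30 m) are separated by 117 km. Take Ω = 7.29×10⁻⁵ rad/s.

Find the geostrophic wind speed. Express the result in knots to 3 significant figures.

122 knots

Coriolis parameter at 16°S:
f = 2Ω sin φ = 2 × 7.29×10⁻⁵ × sin 16° = 4.02×10⁻⁵ s⁻¹
Height gradient: |∂Z/∂n| = 30 m / 117000 m = 2.56×10⁻⁴
On a pressure surface, geostrophic balance gives V_g = (g/f)|∂Z/∂n|:
V_g = 9.81 × 2.56×10⁻⁴ / 4.02×10⁻⁵ = 62.6 m/s
Converting: 62.6 m/s × 1.944 = 122 knots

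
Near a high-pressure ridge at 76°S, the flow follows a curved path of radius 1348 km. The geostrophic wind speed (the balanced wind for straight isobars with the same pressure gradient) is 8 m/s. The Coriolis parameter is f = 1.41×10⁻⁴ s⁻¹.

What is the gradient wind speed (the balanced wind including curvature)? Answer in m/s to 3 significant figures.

8.37 m/s

Around a high, pressure-gradient force acts outward with centrifugal, so Coriolis balances both:
fV = (1/ρ)|∂P/∂n| + V²/R  →  V² − fR·V + fR·V_g = 0
With fR = 1.41×10⁻⁴ × 1348×10³ m = 190 m/s:
V = [fR − √((fR)² − 4 fR V_g)]/2 = [190 − √(190² − 4×190×8)]/2 = 8.37 m/s
Supergeostrophic (V > V_g = 8 m/s), as expected around a high.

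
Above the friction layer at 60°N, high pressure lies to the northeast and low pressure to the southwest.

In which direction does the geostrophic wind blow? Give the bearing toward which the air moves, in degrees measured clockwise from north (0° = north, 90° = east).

The pressure-gradient force points toward the southwest (bearing 225°).
Geostrophic balance: in the Northern Hemisphere the Coriolis force deflects motion to the right, so the geostrophic wind blows 90° to the right of the pressure-gradient force (low pressure on the left).
Rotating 225° by 90° clockwise gives 315° — the wind blows toward the northwest.

315°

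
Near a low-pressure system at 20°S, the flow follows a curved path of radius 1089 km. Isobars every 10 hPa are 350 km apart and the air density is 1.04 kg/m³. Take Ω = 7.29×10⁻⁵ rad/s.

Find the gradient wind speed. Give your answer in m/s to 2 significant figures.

34 m/s

Coriolis parameter at 20°S:
f = 2Ω sin φ = 2 × 7.29×10⁻⁵ × sin 20° = 4.99×10⁻⁵ s⁻¹
Pressure gradient: |∂P/∂n| = 1000 Pa / 350000 m = 2.86×10⁻³ Pa/m
Geostrophic speed: V_g = |∂P/∂n|/(fρ) = 2.86×10⁻³/(4.99×10⁻⁵ × 1.04) = 55.1 m/s
Around a low, centrifugal force acts outward with Coriolis, so pressure-gradient force balances both:
(1/ρ)|∂P/∂n| = fV + V²/R  →  V² + fR·V − fR·V_g = 0
With fR = 4.99×10⁻⁵ × 1089×10³ m = 54.3 m/s:
V = [−fR + √((fR)² + 4 fR V_g)]/2 = [−54.3 + √(54.3² + 4×54.3×55.1)]/2 = 33.9 m/s
Subgeostrophic (V < V_g = 55.1 m/s), as expected around a low.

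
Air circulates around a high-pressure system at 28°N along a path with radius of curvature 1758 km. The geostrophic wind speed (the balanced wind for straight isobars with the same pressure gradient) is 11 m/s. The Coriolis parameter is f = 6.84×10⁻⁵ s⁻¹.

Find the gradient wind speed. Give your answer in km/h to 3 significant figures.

Around a high, pressure-gradient force acts outward with centrifugal, so Coriolis balances both:
fV = (1/ρ)|∂P/∂n| + V²/R  →  V² − fR·V + fR·V_g = 0
With fR = 6.84×10⁻⁵ × 1758×10³ m = 120 m/s:
V = [fR − √((fR)² − 4 fR V_g)]/2 = [120 − √(120² − 4×120×11)]/2 = 12.2 m/s
Supergeostrophic (V > V_g = 11 m/s), as expected around a high.
Converting: 12.2 m/s × 3.6 = 44.1 km/h

44.1 km/h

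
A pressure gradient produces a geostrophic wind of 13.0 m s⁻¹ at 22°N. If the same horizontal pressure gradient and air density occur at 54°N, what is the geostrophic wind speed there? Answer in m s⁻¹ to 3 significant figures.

With the same pressure gradient and density, V_g ∝ 1/f ∝ 1/sin φ.
V₂ = V₁ · sin φ₁ / sin φ₂ = 13.0 × sin 22° / sin 54°
V₂ = 13.0 × 0.3746/0.8090 = 6.02 m s⁻¹

6.02 m s⁻¹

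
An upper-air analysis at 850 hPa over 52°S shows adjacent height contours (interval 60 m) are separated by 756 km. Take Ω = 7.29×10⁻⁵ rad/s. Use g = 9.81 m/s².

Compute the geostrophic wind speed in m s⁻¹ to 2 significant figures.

Coriolis parameter at 52°S:
f = 2Ω sin φ = 2 × 7.29×10⁻⁵ × sin 52° = 1.15×10⁻⁴ s⁻¹
Height gradient: |∂Z/∂n| = 60 m / 756000 m = 7.94×10⁻⁵
On a pressure surface, geostrophic balance gives V_g = (g/f)|∂Z/∂n|:
V_g = 9.81 × 7.94×10⁻⁵ / 1.15×10⁻⁴ = 6.78 m/s

6.8 m s⁻¹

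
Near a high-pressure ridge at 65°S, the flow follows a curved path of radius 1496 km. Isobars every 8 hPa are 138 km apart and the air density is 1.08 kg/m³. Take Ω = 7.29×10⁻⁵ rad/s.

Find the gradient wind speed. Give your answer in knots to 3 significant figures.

Coriolis parameter at 65°S:
f = 2Ω sin φ = 2 × 7.29×10⁻⁵ × sin 65° = 1.32×10⁻⁴ s⁻¹
Pressure gradient: |∂P/∂n| = 800 Pa / 138000 m = 5.80×10⁻³ Pa/m
Geostrophic speed: V_g = |∂P/∂n|/(fρ) = 5.80×10⁻³/(1.32×10⁻⁴ × 1.08) = 40.6 m/s
Around a high, pressure-gradient force acts outward with centrifugal, so Coriolis balances both:
fV = (1/ρ)|∂P/∂n| + V²/R  →  V² − fR·V + fR·V_g = 0
With fR = 1.32×10⁻⁴ × 1496×10³ m = 198 m/s:
V = [fR − √((fR)² − 4 fR V_g)]/2 = [198 − √(198² − 4×198×40.6)]/2 = 57.1 m/s
Supergeostrophic (V > V_g = 40.6 m/s), as expected around a high.
Converting: 57.1 m/s × 1.944 = 111 knots

111 knots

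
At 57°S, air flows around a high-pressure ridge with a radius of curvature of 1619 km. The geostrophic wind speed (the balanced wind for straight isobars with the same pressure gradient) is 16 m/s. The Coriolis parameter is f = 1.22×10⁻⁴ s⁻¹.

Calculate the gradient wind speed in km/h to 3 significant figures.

Around a high, pressure-gradient force acts outward with centrifugal, so Coriolis balances both:
fV = (1/ρ)|∂P/∂n| + V²/R  →  V² − fR·V + fR·V_g = 0
With fR = 1.22×10⁻⁴ × 1619×10³ m = 198 m/s:
V = [fR − √((fR)² − 4 fR V_g)]/2 = [198 − √(198² − 4×198×16)]/2 = 17.6 m/s
Supergeostrophic (V > V_g = 16 m/s), as expected around a high.
Converting: 17.6 m/s × 3.6 = 63.2 km/h

63.2 km/h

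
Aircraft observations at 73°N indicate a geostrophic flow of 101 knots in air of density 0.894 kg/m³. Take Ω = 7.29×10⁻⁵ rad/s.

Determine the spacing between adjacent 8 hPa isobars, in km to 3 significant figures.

124 km

Coriolis parameter at 73°N:
f = 2Ω sin φ = 2 × 7.29×10⁻⁵ × sin 73° = 1.39×10⁻⁴ s⁻¹
Wind speed in SI: 101 knots = 52.0 m/s
Geostrophic balance rearranged: |∂P/∂n| = f ρ V_g
|∂P/∂n| = 1.39×10⁻⁴ × 0.894 × 52.0 = 6.48×10⁻³ Pa/m
Isobar spacing: Δn = ΔP/|∂P/∂n| = 800 Pa / 6.48×10⁻³ Pa/m = 123521 m ≈ 124 km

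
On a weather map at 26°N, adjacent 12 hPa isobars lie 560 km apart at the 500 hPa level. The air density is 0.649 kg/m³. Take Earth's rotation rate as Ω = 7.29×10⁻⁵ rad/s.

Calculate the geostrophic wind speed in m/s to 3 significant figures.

Coriolis parameter at 26°N:
f = 2Ω sin φ = 2 × 7.29×10⁻⁵ × sin 26° = 6.39×10⁻⁵ s⁻¹
Pressure gradient: |∂P/∂n| = 1200 Pa / 560000 m = 2.14×10⁻³ Pa/m
Geostrophic balance (pressure-gradient force = Coriolis force):
V_g = (1/(fρ)) |∂P/∂n| = 2.14×10⁻³ / (6.39×10⁻⁵ × 0.649) = 51.7 m/s

51.7 m/s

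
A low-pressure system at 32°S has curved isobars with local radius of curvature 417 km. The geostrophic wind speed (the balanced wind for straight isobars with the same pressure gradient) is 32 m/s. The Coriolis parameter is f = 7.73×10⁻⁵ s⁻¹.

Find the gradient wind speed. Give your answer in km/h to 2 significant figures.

71 km/h

Around a low, centrifugal force acts outward with Coriolis, so pressure-gradient force balances both:
(1/ρ)|∂P/∂n| = fV + V²/R  →  V² + fR·V − fR·V_g = 0
With fR = 7.73×10⁻⁵ × 417×10³ m = 32.2 m/s:
V = [−fR + √((fR)² + 4 fR V_g)]/2 = [−32.2 + √(32.2² + 4×32.2×32)]/2 = 19.8 m/s
Subgeostrophic (V < V_g = 32 m/s), as expected around a low.
Converting: 19.8 m/s × 3.6 = 71 km/h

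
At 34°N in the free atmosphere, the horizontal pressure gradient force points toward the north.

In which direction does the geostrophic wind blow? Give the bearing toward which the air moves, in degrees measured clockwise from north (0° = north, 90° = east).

The pressure-gradient force points toward the north (bearing 000°).
Geostrophic balance: in the Northern Hemisphere the Coriolis force deflects motion to the right, so the geostrophic wind blows 90° to the right of the pressure-gradient force (low pressure on the left).
Rotating 000° by 90° clockwise gives 090° — the wind blows toward the east.

090°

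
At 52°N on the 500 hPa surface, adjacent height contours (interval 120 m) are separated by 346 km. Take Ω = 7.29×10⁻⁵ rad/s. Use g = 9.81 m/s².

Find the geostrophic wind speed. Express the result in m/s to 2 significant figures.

30 m/s

Coriolis parameter at 52°N:
f = 2Ω sin φ = 2 × 7.29×10⁻⁵ × sin 52° = 1.15×10⁻⁴ s⁻¹
Height gradient: |∂Z/∂n| = 120 m / 346000 m = 3.47×10⁻⁴
On a pressure surface, geostrophic balance gives V_g = (g/f)|∂Z/∂n|:
V_g = 9.81 × 3.47×10⁻⁴ / 1.15×10⁻⁴ = 29.6 m/s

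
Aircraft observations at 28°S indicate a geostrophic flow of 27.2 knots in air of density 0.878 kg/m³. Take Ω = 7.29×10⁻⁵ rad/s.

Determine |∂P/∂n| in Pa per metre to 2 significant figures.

Coriolis parameter at 28°S:
f = 2Ω sin φ = 2 × 7.29×10⁻⁵ × sin 28° = 6.84×10⁻⁵ s⁻¹
Wind speed in SI: 27.2 knots = 14.0 m/s
Geostrophic balance rearranged: |∂P/∂n| = f ρ V_g
|∂P/∂n| = 6.84×10⁻⁵ × 0.878 × 14.0 = 8.41×10⁻⁴ Pa/m

8.4×10⁻⁴ Pa/m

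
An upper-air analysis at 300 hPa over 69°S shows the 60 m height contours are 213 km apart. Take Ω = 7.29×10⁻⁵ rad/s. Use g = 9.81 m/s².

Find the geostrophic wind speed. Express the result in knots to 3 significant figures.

39.5 knots

Coriolis parameter at 69°S:
f = 2Ω sin φ = 2 × 7.29×10⁻⁵ × sin 69° = 1.36×10⁻⁴ s⁻¹
Height gradient: |∂Z/∂n| = 60 m / 213000 m = 2.82×10⁻⁴
On a pressure surface, geostrophic balance gives V_g = (g/f)|∂Z/∂n|:
V_g = 9.81 × 2.82×10⁻⁴ / 1.36×10⁻⁴ = 20.3 m/s
Converting: 20.3 m/s × 1.944 = 39.5 knots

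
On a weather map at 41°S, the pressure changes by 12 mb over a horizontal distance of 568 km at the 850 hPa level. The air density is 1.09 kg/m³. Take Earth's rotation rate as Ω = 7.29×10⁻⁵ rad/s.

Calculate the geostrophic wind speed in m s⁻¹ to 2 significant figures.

20 m s⁻¹

Coriolis parameter at 41°S:
f = 2Ω sin φ = 2 × 7.29×10⁻⁵ × sin 41° = 9.57×10⁻⁵ s⁻¹
Pressure gradient: |∂P/∂n| = 1200 Pa / 568000 m = 2.11×10⁻³ Pa/m
Geostrophic balance (pressure-gradient force = Coriolis force):
V_g = (1/(fρ)) |∂P/∂n| = 2.11×10⁻³ / (9.57×10⁻⁵ × 1.09) = 20.3 m/s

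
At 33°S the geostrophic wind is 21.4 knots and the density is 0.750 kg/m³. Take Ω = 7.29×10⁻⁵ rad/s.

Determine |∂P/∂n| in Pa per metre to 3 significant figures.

Coriolis parameter at 33°S:
f = 2Ω sin φ = 2 × 7.29×10⁻⁵ × sin 33° = 7.94×10⁻⁵ s⁻¹
Wind speed in SI: 21.4 knots = 11.0 m/s
Geostrophic balance rearranged: |∂P/∂n| = f ρ V_g
|∂P/∂n| = 7.94×10⁻⁵ × 0.750 × 11.0 = 6.56×10⁻⁴ Pa/m

6.56×10⁻⁴ Pa/m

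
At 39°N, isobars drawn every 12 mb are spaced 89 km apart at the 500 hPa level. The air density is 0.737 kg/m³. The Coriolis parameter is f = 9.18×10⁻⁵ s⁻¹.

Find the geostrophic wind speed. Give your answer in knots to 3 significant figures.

387 knots

Pressure gradient: |∂P/∂n| = 1200 Pa / 89000 m = 1.35×10⁻² Pa/m
Geostrophic balance (pressure-gradient force = Coriolis force):
V_g = (1/(fρ)) |∂P/∂n| = 1.35×10⁻² / (9.18×10⁻⁵ × 0.737) = 199 m/s
Converting: 199 m/s × 1.944 = 387 knots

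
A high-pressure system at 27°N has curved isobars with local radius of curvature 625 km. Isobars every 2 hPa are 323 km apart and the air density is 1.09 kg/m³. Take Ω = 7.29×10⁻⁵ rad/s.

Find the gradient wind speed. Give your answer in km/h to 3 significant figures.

Coriolis parameter at 27°N:
f = 2Ω sin φ = 2 × 7.29×10⁻⁵ × sin 27° = 6.62×10⁻⁵ s⁻¹
Pressure gradient: |∂P/∂n| = 200 Pa / 323000 m = 6.19×10⁻⁴ Pa/m
Geostrophic speed: V_g = |∂P/∂n|/(fρ) = 6.19×10⁻⁴/(6.62×10⁻⁵ × 1.09) = 8.58 m/s
Around a high, pressure-gradient force acts outward with centrifugal, so Coriolis balances both:
fV = (1/ρ)|∂P/∂n| + V²/R  →  V² − fR·V + fR·V_g = 0
With fR = 6.62×10⁻⁵ × 625×10³ m = 41.4 m/s:
V = [fR − √((fR)² − 4 fR V_g)]/2 = [41.4 − √(41.4² − 4×41.4×8.58)]/2 = 12.2 m/s
Supergeostrophic (V > V_g = 8.58 m/s), as expected around a high.
Converting: 12.2 m/s × 3.6 = 43.7 km/h

43.7 km/h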